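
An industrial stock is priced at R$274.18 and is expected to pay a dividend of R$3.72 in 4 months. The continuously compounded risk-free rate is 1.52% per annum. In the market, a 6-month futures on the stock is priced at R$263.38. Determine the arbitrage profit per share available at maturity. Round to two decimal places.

R$9.16 per share

PV(dividends) I = 3.72·e^(−0.0152·4/12) = 3.7012
Fair futures F* = (S − I)·e^(rT) = (274.18 − 3.7012)·e^0.007600 = 270.4788 × 1.007629 = 272.5423
Market R$263.38 < fair 272.5423: forward underpriced → reverse cash-and-carry (short the stock, invest proceeds at r, pay the dividends, go long the forward).
Profit at T = |F_mkt − F*| = |263.38 − 272.5423| = R$9.16 per share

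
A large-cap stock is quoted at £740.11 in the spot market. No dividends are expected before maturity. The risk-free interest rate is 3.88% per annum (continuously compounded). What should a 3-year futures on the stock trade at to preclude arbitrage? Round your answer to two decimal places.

£831.47

F = S·e^(rT) = 740.11 · e^(0.0388 × 3)
= 740.11 · e^0.116400 = 740.11 × 1.123445
F = £831.47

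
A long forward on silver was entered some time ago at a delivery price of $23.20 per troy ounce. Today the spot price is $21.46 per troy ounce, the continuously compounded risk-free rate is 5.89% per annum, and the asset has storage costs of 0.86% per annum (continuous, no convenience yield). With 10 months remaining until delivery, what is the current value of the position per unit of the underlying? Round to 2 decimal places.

Current fair forward for the remaining 10 months: F = S·e^((r + u)·T), (r + u) = 0.0589 + 0.0086 = 0.0675
F = 21.46 · e^(0.0675 × 10/12) = 21.46 × 1.057862 = 22.7017
Value of long forward = (F − K)·e^(−rT) = (22.7017 − 23.20) · e^(−0.0589·10/12)
= -0.4983 × 0.952102 = -0.47

-$0.47 per troy ounce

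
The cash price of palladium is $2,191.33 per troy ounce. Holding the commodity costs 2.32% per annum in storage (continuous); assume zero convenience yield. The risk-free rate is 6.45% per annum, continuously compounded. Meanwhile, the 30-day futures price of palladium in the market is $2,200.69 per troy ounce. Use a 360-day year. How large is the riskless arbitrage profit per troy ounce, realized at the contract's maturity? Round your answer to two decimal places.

Fair futures: F* = S·e^(carry·T), with carry = (r + u) = 0.0645 + 0.0232 = 0.0877
F* = 2191.33 · e^(0.0877 × 30/360) = 2191.33 · e^0.00730833 = 2191.33 × 1.00733510 = $2207.4036
Market $2200.69 < fair $2207.4036: forward underpriced → reverse cash-and-carry (short spot, go long the forward).
At maturity, profit = |F_mkt − F*| = |2200.69 − 2207.4036| = $6.71 per troy ounce

$6.71 per troy ounce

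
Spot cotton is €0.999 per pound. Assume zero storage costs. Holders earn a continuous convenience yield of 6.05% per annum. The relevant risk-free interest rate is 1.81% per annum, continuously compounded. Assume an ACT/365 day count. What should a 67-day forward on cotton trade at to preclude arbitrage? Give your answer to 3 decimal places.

€0.991 per pound

Net carry = r + u − y = 0.0181 + 0.0000 − 0.0605 = -0.0424
F = S·e^((r+u−y)T) = 0.999 · e^(-0.0424 × 67/365) = 0.999 · e^-0.007783
= 0.999 × 0.992247 = €0.991 per pound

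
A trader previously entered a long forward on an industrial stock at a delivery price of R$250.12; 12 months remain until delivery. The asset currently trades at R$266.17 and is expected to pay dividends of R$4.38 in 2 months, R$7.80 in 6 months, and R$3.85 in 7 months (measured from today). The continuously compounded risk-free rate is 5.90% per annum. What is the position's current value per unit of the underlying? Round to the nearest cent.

R$14.75

PV(remaining dividends) I = 4.38·e^(−0.0590·2/12) + 7.80·e^(−0.0590·6/12) + 3.85·e^(−0.0590·7/12) = 15.6302
Current forward F = (S − I)·e^(rT) = (266.17 − 15.6302)·e^(0.0590·12/12) = 250.5398 × 1.060775 = 265.7664
Value (long) = (F − K)·e^(−rT) = (265.7664 − 250.12) × 0.942707 = 14.7500
Value = R$14.75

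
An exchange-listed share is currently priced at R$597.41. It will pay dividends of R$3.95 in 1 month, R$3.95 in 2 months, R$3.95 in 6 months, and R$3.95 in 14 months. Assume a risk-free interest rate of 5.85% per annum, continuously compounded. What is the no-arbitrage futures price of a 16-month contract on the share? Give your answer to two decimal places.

PV(dividends) I = 3.95·e^(−0.0585·1/12) + 3.95·e^(−0.0585·2/12) + 3.95·e^(−0.0585·6/12) + 3.95·e^(−0.0585·14/12)
I = 3.9308 + 3.9117 + 3.8361 + 3.6894 = 15.3680
F = (S − I)·e^(rT) = (597.41 − 15.3680) · e^(0.0585·16/12)
= 582.0420 · e^0.078000 = 582.0420 × 1.081123 = R$629.26

R$629.26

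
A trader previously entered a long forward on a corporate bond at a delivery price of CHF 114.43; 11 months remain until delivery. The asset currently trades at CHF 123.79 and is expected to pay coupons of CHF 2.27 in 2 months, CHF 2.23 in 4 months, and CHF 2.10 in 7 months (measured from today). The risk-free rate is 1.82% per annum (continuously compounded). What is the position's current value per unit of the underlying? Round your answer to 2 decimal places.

CHF 4.70

PV(remaining coupons) I = 2.27·e^(−0.0182·2/12) + 2.23·e^(−0.0182·4/12) + 2.10·e^(−0.0182·7/12) = 6.5575
Current forward F = (S − I)·e^(rT) = (123.79 − 6.5575)·e^(0.0182·11/12) = 117.2325 × 1.016823 = 119.2047
Value (long) = (F − K)·e^(−rT) = (119.2047 − 114.43) × 0.983455 = 4.6957
Value = CHF 4.70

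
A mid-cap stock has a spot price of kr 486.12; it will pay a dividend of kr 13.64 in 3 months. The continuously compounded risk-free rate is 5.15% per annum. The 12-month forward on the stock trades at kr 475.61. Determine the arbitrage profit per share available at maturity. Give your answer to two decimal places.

kr 22.02 per share

PV(dividends) I = 13.64·e^(−0.0515·3/12) = 13.4655
Fair forward F* = (S − I)·e^(rT) = (486.12 − 13.4655)·e^0.051500 = 472.6545 × 1.052849 = 497.6338
Market kr 475.61 < fair 497.6338: forward underpriced → reverse cash-and-carry (short the stock, invest proceeds at r, pay the dividends, go long the forward).
Profit at T = |F_mkt − F*| = |475.61 − 497.6338| = kr 22.02 per share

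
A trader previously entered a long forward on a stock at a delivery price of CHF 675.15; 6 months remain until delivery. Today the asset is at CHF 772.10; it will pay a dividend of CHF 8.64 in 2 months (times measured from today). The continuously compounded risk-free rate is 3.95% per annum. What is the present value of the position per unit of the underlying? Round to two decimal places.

CHF 101.57

PV(remaining dividends) I = 8.64·e^(−0.0395·2/12) = 8.5833
Current forward F = (S − I)·e^(rT) = (772.10 − 8.5833)·e^(0.0395·6/12) = 763.5167 × 1.019946 = 778.7458
Value (long) = (F − K)·e^(−rT) = (778.7458 − 675.15) × 0.980444 = 101.5699
Value = CHF 101.57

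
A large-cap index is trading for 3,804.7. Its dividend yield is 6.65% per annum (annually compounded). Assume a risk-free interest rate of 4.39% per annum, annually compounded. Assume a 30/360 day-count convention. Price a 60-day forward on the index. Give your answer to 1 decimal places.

3,791.1

F = S · (1+r)^T / (1+q)^T
= 3804.7 × 1.007186 / 1.010788 = 3804.7 × 0.996436
F = 3,791.1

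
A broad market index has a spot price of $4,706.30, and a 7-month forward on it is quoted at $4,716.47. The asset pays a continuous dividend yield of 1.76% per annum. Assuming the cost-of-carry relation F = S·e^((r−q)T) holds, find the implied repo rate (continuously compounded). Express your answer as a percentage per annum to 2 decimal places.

2.13%

From F = S·e^((r−q)T): (r − q) = ln(F/S)/T
ln(4716.47/4706.30) = ln(1.002161) = 0.002159
(r − q) = 0.002159 / (7/12) = 0.003701
r = ln(F/S)/T + q = 0.003701 + 0.0176 = 0.021301
r = 2.13%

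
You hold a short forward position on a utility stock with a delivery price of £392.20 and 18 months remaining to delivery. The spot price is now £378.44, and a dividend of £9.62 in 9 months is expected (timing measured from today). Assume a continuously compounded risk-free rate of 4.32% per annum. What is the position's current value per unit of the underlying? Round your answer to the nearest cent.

-£1.54

PV(remaining dividends) I = 9.62·e^(−0.0432·9/12) = 9.3133
Current forward F = (S − I)·e^(rT) = (378.44 − 9.3133)·e^(0.0432·18/12) = 369.1267 × 1.066946 = 393.8383
Value (long) = (F − K)·e^(−rT) = (393.8383 − 392.20) × 0.937255 = 1.5355
Short position value = −(long value) = -£1.54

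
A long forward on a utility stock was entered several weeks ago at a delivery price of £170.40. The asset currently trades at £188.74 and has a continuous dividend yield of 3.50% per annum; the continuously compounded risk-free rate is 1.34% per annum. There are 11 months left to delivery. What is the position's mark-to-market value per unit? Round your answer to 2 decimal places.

Current fair forward for the remaining 11 months: F = S·e^((r − q)·T), (r − q) = 0.0134 − 0.0350 = -0.0216
F = 188.74 · e^(-0.0216 × 11/12) = 188.74 × 0.980395 = 185.0398
Value of long forward = (F − K)·e^(−rT) = (185.0398 − 170.40) · e^(−0.0134·11/12)
= 14.6398 × 0.987792 = 14.46

£14.46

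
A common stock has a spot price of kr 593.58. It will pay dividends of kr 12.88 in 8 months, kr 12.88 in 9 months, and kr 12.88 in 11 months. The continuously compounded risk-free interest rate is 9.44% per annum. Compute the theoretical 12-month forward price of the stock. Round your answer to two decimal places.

kr 612.88

PV(dividends) I = 12.88·e^(−0.0944·8/12) + 12.88·e^(−0.0944·9/12) + 12.88·e^(−0.0944·11/12)
I = 12.0944 + 11.9996 + 11.8123 = 35.9063
F = (S − I)·e^(rT) = (593.58 − 35.9063) · e^(0.0944·12/12)
= 557.6737 · e^0.094400 = 557.6737 × 1.098999 = kr 612.88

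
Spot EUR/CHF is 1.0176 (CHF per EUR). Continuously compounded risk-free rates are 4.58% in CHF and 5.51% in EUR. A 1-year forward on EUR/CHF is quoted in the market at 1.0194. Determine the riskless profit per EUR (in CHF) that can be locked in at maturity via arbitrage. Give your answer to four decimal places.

Fair forward: F* = S·e^(carry·T), with carry = (r_CHF − r_EUR) = 0.0458 − 0.0551 = -0.0093
F* = 1.0176 · e^(-0.0093 × 1) = 1.0176 · e^-0.009300 = 1.0176 × 0.990743 = 1.0082
Market 1.0194 > fair 1.0082: forward overpriced → cash-and-carry (buy spot, short the forward).
At maturity, profit = |F_mkt − F*| = |1.0194 − 1.0082| = 0.0112 per EUR (in CHF)

0.0112 per EUR (in CHF)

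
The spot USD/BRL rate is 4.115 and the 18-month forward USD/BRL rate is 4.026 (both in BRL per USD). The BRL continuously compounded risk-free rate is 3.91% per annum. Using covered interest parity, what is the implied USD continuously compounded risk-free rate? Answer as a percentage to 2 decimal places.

5.37%

F = S·e^((r_BRL − r_USD)T) ⇒ r_USD = r_BRL − ln(F/S)/T
ln(4.026/4.115) = -0.021866; /(18/12) = -0.014577
r_USD = 0.0391 + 0.014577 = 0.053677
r_USD = 5.37%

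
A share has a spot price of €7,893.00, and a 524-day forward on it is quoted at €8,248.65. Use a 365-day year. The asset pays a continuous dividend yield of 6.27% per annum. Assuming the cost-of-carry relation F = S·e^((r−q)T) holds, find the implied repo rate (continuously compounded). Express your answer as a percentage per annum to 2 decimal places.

From F = S·e^((r−q)T): (r − q) = ln(F/S)/T
ln(8248.65/7893.00) = ln(1.045059) = 0.044073
(r − q) = 0.044073 / (524/365) = 0.030700
r = ln(F/S)/T + q = 0.030700 + 0.0627 = 0.093400
r = 9.34%

9.34%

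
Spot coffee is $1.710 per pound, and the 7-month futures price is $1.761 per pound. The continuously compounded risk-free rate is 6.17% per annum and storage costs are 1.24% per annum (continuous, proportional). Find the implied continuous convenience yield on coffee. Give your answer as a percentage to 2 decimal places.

F = S·e^((r+u−y)T) ⇒ (r+u−y) = ln(F/S)/T
ln(1.761/1.710) = 0.029388; /T ⇒ 0.050379
y = r + u − ln(F/S)/T = 0.0617 + 0.0124 − 0.050379 = 0.023721
y = 2.37%

2.37%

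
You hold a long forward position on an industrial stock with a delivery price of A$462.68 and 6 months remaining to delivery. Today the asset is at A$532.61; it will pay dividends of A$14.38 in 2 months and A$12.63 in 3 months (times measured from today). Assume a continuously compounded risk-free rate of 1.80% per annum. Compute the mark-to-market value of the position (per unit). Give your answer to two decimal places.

A$47.17

PV(remaining dividends) I = 14.38·e^(−0.0180·2/12) + 12.63·e^(−0.0180·3/12) = 26.9102
Current forward F = (S − I)·e^(rT) = (532.61 − 26.9102)·e^(0.0180·6/12) = 505.6998 × 1.009041 = 510.2718
Value (long) = (F − K)·e^(−rT) = (510.2718 − 462.68) × 0.991040 = 47.1654
Value = A$47.17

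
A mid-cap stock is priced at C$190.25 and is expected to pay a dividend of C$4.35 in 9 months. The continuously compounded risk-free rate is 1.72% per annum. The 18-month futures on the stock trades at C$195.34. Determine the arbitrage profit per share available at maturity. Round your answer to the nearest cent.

PV(dividends) I = 4.35·e^(−0.0172·9/12) = 4.2942
Fair futures F* = (S − I)·e^(rT) = (190.25 − 4.2942)·e^0.025800 = 185.9558 × 1.026136 = 190.8159
Market C$195.34 > fair 190.8159: forward overpriced → cash-and-carry (borrow at r, buy the stock and collect the dividends, short the forward).
Profit at T = |F_mkt − F*| = |195.34 − 190.8159| = C$4.52 per share

C$4.52 per share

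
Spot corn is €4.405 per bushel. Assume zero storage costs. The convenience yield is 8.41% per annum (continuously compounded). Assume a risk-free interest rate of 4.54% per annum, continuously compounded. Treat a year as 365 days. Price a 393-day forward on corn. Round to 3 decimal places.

€4.225 per bushel

Net carry = r + u − y = 0.0454 + 0.0000 − 0.0841 = -0.0387
F = S·e^((r+u−y)T) = 4.405 · e^(-0.0387 × 393/365) = 4.405 · e^-0.041669
= 4.405 × 0.959187 = €4.225 per bushel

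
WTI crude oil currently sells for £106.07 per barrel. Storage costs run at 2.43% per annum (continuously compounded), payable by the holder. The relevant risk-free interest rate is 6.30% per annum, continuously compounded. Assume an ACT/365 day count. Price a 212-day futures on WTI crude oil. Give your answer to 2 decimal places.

£111.59 per barrel

Net carry = r + u − y = 0.0630 + 0.0243 − 0.0000 = 0.0873
F = S·e^((r+u−y)T) = 106.07 · e^(0.0873 × 212/365) = 106.07 · e^0.050706
= 106.07 × 1.052014 = £111.59 per barrel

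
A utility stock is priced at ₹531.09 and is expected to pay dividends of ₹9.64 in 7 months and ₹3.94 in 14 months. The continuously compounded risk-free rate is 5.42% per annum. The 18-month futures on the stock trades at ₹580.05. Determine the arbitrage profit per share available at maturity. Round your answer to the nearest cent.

PV(dividends) I = 9.64·e^(−0.0542·7/12) + 3.94·e^(−0.0542·14/12) = 13.0386
Fair futures F* = (S − I)·e^(rT) = (531.09 − 13.0386)·e^0.081300 = 518.0514 × 1.084696 = 561.9283
Market ₹580.05 > fair 561.9283: forward overpriced → cash-and-carry (borrow at r, buy the stock and collect the dividends, short the forward).
Profit at T = |F_mkt − F*| = |580.05 − 561.9283| = ₹18.12 per share

₹18.12 per share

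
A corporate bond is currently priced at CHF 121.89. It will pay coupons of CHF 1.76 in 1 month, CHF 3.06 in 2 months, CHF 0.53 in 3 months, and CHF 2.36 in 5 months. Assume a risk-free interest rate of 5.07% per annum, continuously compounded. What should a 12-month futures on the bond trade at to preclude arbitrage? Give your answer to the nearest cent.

PV(coupons) I = 1.76·e^(−0.0507·1/12) + 3.06·e^(−0.0507·2/12) + 0.53·e^(−0.0507·3/12) + 2.36·e^(−0.0507·5/12)
I = 1.7526 + 3.0343 + 0.5233 + 2.3107 = 7.6209
F = (S − I)·e^(rT) = (121.89 − 7.6209) · e^(0.0507·12/12)
= 114.2691 · e^0.050700 = 114.2691 × 1.052007 = CHF 120.21

CHF 120.21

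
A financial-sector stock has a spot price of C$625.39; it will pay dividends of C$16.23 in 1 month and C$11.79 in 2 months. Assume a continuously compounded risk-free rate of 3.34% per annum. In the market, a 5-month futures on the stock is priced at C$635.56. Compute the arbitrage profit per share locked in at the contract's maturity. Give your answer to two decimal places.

PV(dividends) I = 16.23·e^(−0.0334·1/12) + 11.79·e^(−0.0334·2/12) = 27.9094
Fair futures F* = (S − I)·e^(rT) = (625.39 − 27.9094)·e^0.013917 = 597.4806 × 1.014014 = 605.8537
Market C$635.56 > fair 605.8537: forward overpriced → cash-and-carry (borrow at r, buy the stock and collect the dividends, short the forward).
Profit at T = |F_mkt − F*| = |635.56 − 605.8537| = C$29.71 per share

C$29.71 per share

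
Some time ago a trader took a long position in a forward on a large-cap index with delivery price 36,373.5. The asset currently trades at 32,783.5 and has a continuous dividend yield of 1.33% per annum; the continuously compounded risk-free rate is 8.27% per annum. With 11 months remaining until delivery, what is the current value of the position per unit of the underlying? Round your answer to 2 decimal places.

Current fair forward for the remaining 11 months: F = S·e^((r − q)·T), (r − q) = 0.0827 − 0.0133 = 0.0694
F = 32783.5 · e^(0.0694 × 11/12) = 32783.5 × 1.06568381 = 34936.8452
Value of long forward = (F − K)·e^(−rT) = (34936.8452 − 36373.5) · e^(−0.0827·11/12)
= -1436.6548 × 0.92699386 = -1331.77

-1331.77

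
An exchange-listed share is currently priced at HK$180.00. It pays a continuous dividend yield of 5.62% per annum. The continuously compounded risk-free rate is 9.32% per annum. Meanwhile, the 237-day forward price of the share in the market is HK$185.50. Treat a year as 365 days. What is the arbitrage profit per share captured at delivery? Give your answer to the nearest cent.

HK$1.12 per share

Fair forward: F* = S·e^(carry·T), with carry = (r − q) = 0.0932 − 0.0562 = 0.0370
F* = 180.00 · e^(0.0370 × 237/365) = 180.00 · e^0.024025 = 180.00 × 1.024316 = HK$184.3769
Market HK$185.50 > fair HK$184.3769: forward overpriced → cash-and-carry (buy spot, short the forward).
At maturity, profit = |F_mkt − F*| = |185.50 − 184.3769| = HK$1.12 per share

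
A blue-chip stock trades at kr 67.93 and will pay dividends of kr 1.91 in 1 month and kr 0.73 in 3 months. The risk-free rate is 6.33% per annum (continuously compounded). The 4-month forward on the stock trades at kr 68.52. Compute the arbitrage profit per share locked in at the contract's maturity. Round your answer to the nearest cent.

kr 1.82 per share

PV(dividends) I = 1.91·e^(−0.0633·1/12) + 0.73·e^(−0.0633·3/12) = 2.6185
Fair forward F* = (S − I)·e^(rT) = (67.93 − 2.6185)·e^0.021100 = 65.3115 × 1.021324 = 66.7042
Market kr 68.52 > fair 66.7042: forward overpriced → cash-and-carry (borrow at r, buy the stock and collect the dividends, short the forward).
Profit at T = |F_mkt − F*| = |68.52 − 66.7042| = kr 1.82 per share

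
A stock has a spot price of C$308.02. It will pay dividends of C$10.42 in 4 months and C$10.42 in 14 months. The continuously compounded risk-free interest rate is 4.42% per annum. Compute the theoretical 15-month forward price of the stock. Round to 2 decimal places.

C$304.21

PV(dividends) I = 10.42·e^(−0.0442·4/12) + 10.42·e^(−0.0442·14/12)
I = 10.2676 + 9.8963 = 20.1639
F = (S − I)·e^(rT) = (308.02 − 20.1639) · e^(0.0442·15/12)
= 287.8561 · e^0.055250 = 287.8561 × 1.056805 = C$304.21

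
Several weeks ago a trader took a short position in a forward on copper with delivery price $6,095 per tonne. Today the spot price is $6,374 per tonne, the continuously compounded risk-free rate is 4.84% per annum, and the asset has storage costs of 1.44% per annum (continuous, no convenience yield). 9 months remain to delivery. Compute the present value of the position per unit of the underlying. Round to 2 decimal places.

Current fair forward for the remaining 9 months: F = S·e^((r + u)·T), (r + u) = 0.0484 + 0.0144 = 0.0628
F = 6374 · e^(0.0628 × 9/12) = 6374 × 1.04822683 = 6681.3978
Value of long forward = (F − K)·e^(−rT) = (6681.3978 − 6095) · e^(−0.0484·9/12)
= 586.3978 × 0.96435094 = 565.49
Short position value = −(long value) = -$565.49

-$565.49 per tonne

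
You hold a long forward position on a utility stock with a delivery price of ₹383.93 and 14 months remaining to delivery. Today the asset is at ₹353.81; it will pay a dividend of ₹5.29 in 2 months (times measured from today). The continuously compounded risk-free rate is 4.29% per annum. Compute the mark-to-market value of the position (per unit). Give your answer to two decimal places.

-₹16.63

PV(remaining dividends) I = 5.29·e^(−0.0429·2/12) = 5.2523
Current forward F = (S − I)·e^(rT) = (353.81 − 5.2523)·e^(0.0429·14/12) = 348.5577 × 1.051324 = 366.4471
Value (long) = (F − K)·e^(−rT) = (366.4471 − 383.93) × 0.951182 = -16.6294
Value = -₹16.63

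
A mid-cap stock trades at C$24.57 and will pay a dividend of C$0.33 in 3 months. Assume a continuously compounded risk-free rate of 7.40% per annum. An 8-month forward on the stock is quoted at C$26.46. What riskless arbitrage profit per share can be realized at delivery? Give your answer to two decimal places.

PV(dividends) I = 0.33·e^(−0.0740·3/12) = 0.3240
Fair forward F* = (S − I)·e^(rT) = (24.57 − 0.3240)·e^0.049333 = 24.2460 × 1.050570 = 25.4721
Market C$26.46 > fair 25.4721: forward overpriced → cash-and-carry (borrow at r, buy the stock and collect the dividends, short the forward).
Profit at T = |F_mkt − F*| = |26.46 − 25.4721| = C$0.99 per share

C$0.99 per share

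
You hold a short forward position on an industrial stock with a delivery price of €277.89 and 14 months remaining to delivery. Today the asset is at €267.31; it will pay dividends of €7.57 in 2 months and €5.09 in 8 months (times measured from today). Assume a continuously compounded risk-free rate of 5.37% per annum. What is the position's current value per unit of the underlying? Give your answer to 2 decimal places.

€6.12

PV(remaining dividends) I = 7.57·e^(−0.0537·2/12) + 5.09·e^(−0.0537·8/12) = 12.4136
Current forward F = (S − I)·e^(rT) = (267.31 − 12.4136)·e^(0.0537·14/12) = 254.8964 × 1.064654 = 271.3765
Value (long) = (F − K)·e^(−rT) = (271.3765 − 277.89) × 0.939272 = -6.1179
Short position value = −(long value) = €6.12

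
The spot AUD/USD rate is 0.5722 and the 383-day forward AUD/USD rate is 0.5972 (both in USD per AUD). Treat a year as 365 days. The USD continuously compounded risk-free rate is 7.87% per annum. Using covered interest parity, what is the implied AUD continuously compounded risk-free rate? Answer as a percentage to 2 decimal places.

F = S·e^((r_USD − r_AUD)T) ⇒ r_AUD = r_USD − ln(F/S)/T
ln(0.5972/0.5722) = 0.042763; /(383/365) = 0.040753
r_AUD = 0.0787 − 0.040753 = 0.037947
r_AUD = 3.79%

3.79%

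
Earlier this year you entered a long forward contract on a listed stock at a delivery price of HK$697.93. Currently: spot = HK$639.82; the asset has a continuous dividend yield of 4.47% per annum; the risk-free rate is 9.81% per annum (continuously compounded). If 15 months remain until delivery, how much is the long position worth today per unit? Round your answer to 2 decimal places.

-HK$12.34

Current fair forward for the remaining 15 months: F = S·e^((r − q)·T), (r − q) = 0.0981 − 0.0447 = 0.0534
F = 639.82 · e^(0.0534 × 15/12) = 639.82 × 1.069028 = 683.9855
Value of long forward = (F − K)·e^(−rT) = (683.9855 − 697.93) · e^(−0.0981·15/12)
= -13.9445 × 0.884595 = -12.34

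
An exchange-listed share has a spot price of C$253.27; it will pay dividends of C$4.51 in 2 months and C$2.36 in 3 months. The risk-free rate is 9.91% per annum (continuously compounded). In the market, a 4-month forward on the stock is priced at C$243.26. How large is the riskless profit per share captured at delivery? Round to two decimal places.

C$11.55 per share

PV(dividends) I = 4.51·e^(−0.0991·2/12) + 2.36·e^(−0.0991·3/12) = 6.7384
Fair forward F* = (S − I)·e^(rT) = (253.27 − 6.7384)·e^0.033033 = 246.5316 × 1.033585 = 254.8114
Market C$243.26 < fair 254.8114: forward underpriced → reverse cash-and-carry (short the stock, invest proceeds at r, pay the dividends, go long the forward).
Profit at T = |F_mkt − F*| = |243.26 − 254.8114| = C$11.55 per share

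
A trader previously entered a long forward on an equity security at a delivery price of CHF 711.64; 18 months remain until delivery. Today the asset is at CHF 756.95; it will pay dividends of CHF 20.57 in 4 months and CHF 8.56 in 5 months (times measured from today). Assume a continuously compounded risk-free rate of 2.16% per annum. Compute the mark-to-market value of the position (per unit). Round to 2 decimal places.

CHF 39.09

PV(remaining dividends) I = 20.57·e^(−0.0216·4/12) + 8.56·e^(−0.0216·5/12) = 28.9057
Current forward F = (S − I)·e^(rT) = (756.95 − 28.9057)·e^(0.0216·18/12) = 728.0443 × 1.032931 = 752.0195
Value (long) = (F − K)·e^(−rT) = (752.0195 − 711.64) × 0.968119 = 39.0922
Value = CHF 39.09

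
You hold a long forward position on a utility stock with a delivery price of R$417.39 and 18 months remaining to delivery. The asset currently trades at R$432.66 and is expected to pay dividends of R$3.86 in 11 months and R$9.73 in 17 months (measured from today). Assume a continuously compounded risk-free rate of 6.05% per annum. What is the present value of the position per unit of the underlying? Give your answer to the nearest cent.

R$38.90

PV(remaining dividends) I = 3.86·e^(−0.0605·11/12) + 9.73·e^(−0.0605·17/12) = 12.5826
Current forward F = (S − I)·e^(rT) = (432.66 − 12.5826)·e^(0.0605·18/12) = 420.0774 × 1.094995 = 459.9827
Value (long) = (F − K)·e^(−rT) = (459.9827 − 417.39) × 0.913246 = 38.8976
Value = R$38.90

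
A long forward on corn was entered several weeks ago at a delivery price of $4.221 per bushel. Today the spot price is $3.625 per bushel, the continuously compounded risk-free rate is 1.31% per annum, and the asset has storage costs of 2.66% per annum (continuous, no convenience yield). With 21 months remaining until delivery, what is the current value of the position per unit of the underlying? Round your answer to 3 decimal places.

-$0.328 per bushel

Current fair forward for the remaining 21 months: F = S·e^((r + u)·T), (r + u) = 0.0131 + 0.0266 = 0.0397
F = 3.625 · e^(0.0397 × 21/12) = 3.625 × 1.071945 = 3.8858
Value of long forward = (F − K)·e^(−rT) = (3.8858 − 4.221) · e^(−0.0131·21/12)
= -0.3352 × 0.977336 = -0.328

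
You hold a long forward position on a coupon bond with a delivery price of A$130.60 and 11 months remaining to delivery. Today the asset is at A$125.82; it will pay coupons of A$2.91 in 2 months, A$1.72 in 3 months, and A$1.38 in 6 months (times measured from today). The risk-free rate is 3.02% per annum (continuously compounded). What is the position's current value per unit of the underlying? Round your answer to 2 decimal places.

PV(remaining coupons) I = 2.91·e^(−0.0302·2/12) + 1.72·e^(−0.0302·3/12) + 1.38·e^(−0.0302·6/12) = 5.9618
Current forward F = (S − I)·e^(rT) = (125.82 − 5.9618)·e^(0.0302·11/12) = 119.8582 × 1.028070 = 123.2226
Value (long) = (F − K)·e^(−rT) = (123.2226 − 130.60) × 0.972696 = -7.1760
Value = -A$7.18

-A$7.18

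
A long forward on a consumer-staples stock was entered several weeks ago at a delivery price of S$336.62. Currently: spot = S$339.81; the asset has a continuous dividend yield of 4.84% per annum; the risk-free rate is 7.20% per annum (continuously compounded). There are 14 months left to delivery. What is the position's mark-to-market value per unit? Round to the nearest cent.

S$11.65

Current fair forward for the remaining 14 months: F = S·e^((r − q)·T), (r − q) = 0.0720 − 0.0484 = 0.0236
F = 339.81 · e^(0.0236 × 14/12) = 339.81 × 1.027916 = 349.2961
Value of long forward = (F − K)·e^(−rT) = (349.2961 − 336.62) · e^(−0.0720·14/12)
= 12.6761 × 0.919431 = 11.65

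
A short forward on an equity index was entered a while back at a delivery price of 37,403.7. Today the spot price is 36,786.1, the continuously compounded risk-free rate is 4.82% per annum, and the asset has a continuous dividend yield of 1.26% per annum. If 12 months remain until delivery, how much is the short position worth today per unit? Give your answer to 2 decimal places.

Current fair forward for the remaining 12 months: F = S·e^((r − q)·T), (r − q) = 0.0482 − 0.0126 = 0.0356
F = 36786.1 · e^(0.0356 × 12/12) = 36786.1 × 1.03624127 = 38119.2750
Value of long forward = (F − K)·e^(−rT) = (38119.2750 − 37403.7) · e^(−0.0482·12/12)
= 715.5750 × 0.95294318 = 681.90
Short position value = −(long value) = -681.90

-681.90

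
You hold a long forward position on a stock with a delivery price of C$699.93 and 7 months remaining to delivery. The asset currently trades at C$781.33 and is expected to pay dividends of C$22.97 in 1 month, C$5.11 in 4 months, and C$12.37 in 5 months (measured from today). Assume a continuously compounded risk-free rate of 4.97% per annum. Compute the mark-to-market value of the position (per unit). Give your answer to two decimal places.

PV(remaining dividends) I = 22.97·e^(−0.0497·1/12) + 5.11·e^(−0.0497·4/12) + 12.37·e^(−0.0497·5/12) = 40.0176
Current forward F = (S − I)·e^(rT) = (781.33 − 40.0176)·e^(0.0497·7/12) = 741.3124 × 1.029416 = 763.1188
Value (long) = (F − K)·e^(−rT) = (763.1188 − 699.93) × 0.971425 = 61.3832
Value = C$61.38

C$61.38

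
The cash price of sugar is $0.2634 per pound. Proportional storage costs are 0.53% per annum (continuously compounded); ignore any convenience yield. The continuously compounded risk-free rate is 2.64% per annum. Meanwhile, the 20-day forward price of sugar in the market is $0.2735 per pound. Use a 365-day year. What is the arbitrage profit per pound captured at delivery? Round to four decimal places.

$0.0096 per pound

Fair forward: F* = S·e^(carry·T), with carry = (r + u) = 0.0264 + 0.0053 = 0.0317
F* = 0.2634 · e^(0.0317 × 20/365) = 0.2634 · e^0.001737 = 0.2634 × 1.001739 = $0.2639
Market $0.2735 > fair $0.2639: forward overpriced → cash-and-carry (buy spot, short the forward).
At maturity, profit = |F_mkt − F*| = |0.2735 − 0.2639| = $0.0096 per pound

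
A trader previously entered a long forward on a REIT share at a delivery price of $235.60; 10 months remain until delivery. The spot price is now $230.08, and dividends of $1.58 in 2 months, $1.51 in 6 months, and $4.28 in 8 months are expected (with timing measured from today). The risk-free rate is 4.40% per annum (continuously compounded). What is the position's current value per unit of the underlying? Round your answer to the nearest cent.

-$4.24

PV(remaining dividends) I = 1.58·e^(−0.0440·2/12) + 1.51·e^(−0.0440·6/12) + 4.28·e^(−0.0440·8/12) = 7.2019
Current forward F = (S − I)·e^(rT) = (230.08 − 7.2019)·e^(0.0440·10/12) = 222.8781 × 1.037347 = 231.2019
Value (long) = (F − K)·e^(−rT) = (231.2019 − 235.60) × 0.963997 = -4.2398
Value = -$4.24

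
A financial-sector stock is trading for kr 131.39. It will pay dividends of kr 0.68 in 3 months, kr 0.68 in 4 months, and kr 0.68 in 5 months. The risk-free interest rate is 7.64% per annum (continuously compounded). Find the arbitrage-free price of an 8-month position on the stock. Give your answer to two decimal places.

kr 136.16

PV(dividends) I = 0.68·e^(−0.0764·3/12) + 0.68·e^(−0.0764·4/12) + 0.68·e^(−0.0764·5/12)
I = 0.6671 + 0.6629 + 0.6587 = 1.9887
F = (S − I)·e^(rT) = (131.39 − 1.9887) · e^(0.0764·8/12)
= 129.4013 · e^0.050933 = 129.4013 × 1.052252 = kr 136.16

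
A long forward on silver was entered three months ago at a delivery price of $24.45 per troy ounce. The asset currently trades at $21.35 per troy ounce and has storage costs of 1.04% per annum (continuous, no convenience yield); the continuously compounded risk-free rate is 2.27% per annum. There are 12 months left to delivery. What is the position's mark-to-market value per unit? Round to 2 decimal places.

-$2.33 per troy ounce

Current fair forward for the remaining 12 months: F = S·e^((r + u)·T), (r + u) = 0.0227 + 0.0104 = 0.0331
F = 21.35 · e^(0.0331 × 12/12) = 21.35 × 1.033654 = 22.0685
Value of long forward = (F − K)·e^(−rT) = (22.0685 − 24.45) · e^(−0.0227·12/12)
= -2.3815 × 0.977556 = -2.33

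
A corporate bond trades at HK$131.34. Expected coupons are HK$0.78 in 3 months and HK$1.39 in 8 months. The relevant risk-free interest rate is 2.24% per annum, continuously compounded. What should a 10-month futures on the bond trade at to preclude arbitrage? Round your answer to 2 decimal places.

PV(coupons) I = 0.78·e^(−0.0224·3/12) + 1.39·e^(−0.0224·8/12)
I = 0.7756 + 1.3694 = 2.1450
F = (S − I)·e^(rT) = (131.34 − 2.1450) · e^(0.0224·10/12)
= 129.1950 · e^0.018667 = 129.1950 × 1.018842 = HK$131.63

HK$131.63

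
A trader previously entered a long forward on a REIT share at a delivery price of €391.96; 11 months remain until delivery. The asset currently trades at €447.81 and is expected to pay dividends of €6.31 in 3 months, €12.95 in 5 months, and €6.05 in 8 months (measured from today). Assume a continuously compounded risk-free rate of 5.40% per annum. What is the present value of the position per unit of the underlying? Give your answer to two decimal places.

€50.06

PV(remaining dividends) I = 6.31·e^(−0.0540·3/12) + 12.95·e^(−0.0540·5/12) + 6.05·e^(−0.0540·8/12) = 24.7233
Current forward F = (S − I)·e^(rT) = (447.81 − 24.7233)·e^(0.0540·11/12) = 423.0867 × 1.050746 = 444.5567
Value (long) = (F − K)·e^(−rT) = (444.5567 − 391.96) × 0.951705 = 50.0565
Value = €50.06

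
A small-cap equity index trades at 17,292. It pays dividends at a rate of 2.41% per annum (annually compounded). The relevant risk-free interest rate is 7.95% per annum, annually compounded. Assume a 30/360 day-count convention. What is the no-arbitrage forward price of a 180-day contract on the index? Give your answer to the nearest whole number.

17,754

F = S · (1+r)^T / (1+q)^T
= 17292 × 1.038990 / 1.011978 = 17292 × 1.026692
F = 17,754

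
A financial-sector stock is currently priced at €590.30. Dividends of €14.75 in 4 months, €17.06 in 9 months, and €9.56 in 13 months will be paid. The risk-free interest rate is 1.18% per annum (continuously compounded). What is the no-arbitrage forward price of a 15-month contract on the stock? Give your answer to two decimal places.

€557.42

PV(dividends) I = 14.75·e^(−0.0118·4/12) + 17.06·e^(−0.0118·9/12) + 9.56·e^(−0.0118·13/12)
I = 14.6921 + 16.9097 + 9.4386 = 41.0404
F = (S − I)·e^(rT) = (590.30 − 41.0404) · e^(0.0118·15/12)
= 549.2596 · e^0.014750 = 549.2596 × 1.014859 = €557.42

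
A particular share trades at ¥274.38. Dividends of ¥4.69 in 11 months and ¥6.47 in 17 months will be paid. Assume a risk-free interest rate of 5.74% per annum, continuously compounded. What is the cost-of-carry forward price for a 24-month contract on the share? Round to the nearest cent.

PV(dividends) I = 4.69·e^(−0.0574·11/12) + 6.47·e^(−0.0574·17/12)
I = 4.4496 + 5.9647 = 10.4143
F = (S − I)·e^(rT) = (274.38 − 10.4143) · e^(0.0574·24/12)
= 263.9657 · e^0.114800 = 263.9657 × 1.121649 = ¥296.08

¥296.08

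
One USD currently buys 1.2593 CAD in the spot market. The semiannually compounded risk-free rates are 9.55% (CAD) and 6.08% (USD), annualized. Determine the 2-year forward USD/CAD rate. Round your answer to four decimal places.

By covered interest parity, F = S · (1+r_CAD/2)^(2T) / (1+r_USD/2)^(2T)
= 1.2593 × 1.205121 / 1.127258 = 1.2593 × 1.069073
F = 1.3463 CAD per USD

1.3463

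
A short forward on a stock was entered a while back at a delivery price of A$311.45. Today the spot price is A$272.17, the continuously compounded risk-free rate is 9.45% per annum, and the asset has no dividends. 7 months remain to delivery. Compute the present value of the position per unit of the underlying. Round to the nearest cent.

A$22.58

Current fair forward for the remaining 7 months: F = S·e^(r·T), r = 0.0945
F = 272.17 · e^(0.0945 × 7/12) = 272.17 × 1.056673 = 287.5947
Value of long forward = (F − K)·e^(−rT) = (287.5947 − 311.45) · e^(−0.0945·7/12)
= -23.8553 × 0.946367 = -22.58
Short position value = −(long value) = A$22.58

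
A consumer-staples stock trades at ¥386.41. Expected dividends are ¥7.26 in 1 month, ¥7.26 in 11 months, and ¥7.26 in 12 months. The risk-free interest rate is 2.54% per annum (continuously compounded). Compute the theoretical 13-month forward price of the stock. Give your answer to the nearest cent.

¥375.18

PV(dividends) I = 7.26·e^(−0.0254·1/12) + 7.26·e^(−0.0254·11/12) + 7.26·e^(−0.0254·12/12)
I = 7.2446 + 7.0929 + 7.0779 = 21.4154
F = (S − I)·e^(rT) = (386.41 − 21.4154) · e^(0.0254·13/12)
= 364.9946 · e^0.027517 = 364.9946 × 1.027899 = ¥375.18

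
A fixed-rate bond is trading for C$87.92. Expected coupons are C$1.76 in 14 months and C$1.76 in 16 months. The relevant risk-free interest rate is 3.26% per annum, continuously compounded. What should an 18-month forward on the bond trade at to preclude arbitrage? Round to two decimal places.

C$88.78

PV(coupons) I = 1.76·e^(−0.0326·14/12) + 1.76·e^(−0.0326·16/12)
I = 1.6943 + 1.6851 = 3.3794
F = (S − I)·e^(rT) = (87.92 − 3.3794) · e^(0.0326·18/12)
= 84.5406 · e^0.048900 = 84.5406 × 1.050115 = C$88.78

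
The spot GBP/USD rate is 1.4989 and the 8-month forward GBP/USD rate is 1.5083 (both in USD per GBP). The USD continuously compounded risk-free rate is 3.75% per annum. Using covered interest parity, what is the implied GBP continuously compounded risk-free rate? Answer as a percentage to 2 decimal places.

F = S·e^((r_USD − r_GBP)T) ⇒ r_GBP = r_USD − ln(F/S)/T
ln(1.5083/1.4989) = 0.006252; /(8/12) = 0.009378
r_GBP = 0.0375 − 0.009378 = 0.028122
r_GBP = 2.81%

2.81%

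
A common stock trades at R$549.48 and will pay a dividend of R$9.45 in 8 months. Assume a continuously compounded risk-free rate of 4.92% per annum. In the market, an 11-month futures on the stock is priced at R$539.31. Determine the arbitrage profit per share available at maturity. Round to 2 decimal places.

R$25.95 per share

PV(dividends) I = 9.45·e^(−0.0492·8/12) = 9.1451
Fair futures F* = (S − I)·e^(rT) = (549.48 − 9.1451)·e^0.045100 = 540.3349 × 1.046132 = 565.2616
Market R$539.31 < fair 565.2616: forward underpriced → reverse cash-and-carry (short the stock, invest proceeds at r, pay the dividends, go long the forward).
Profit at T = |F_mkt − F*| = |539.31 − 565.2616| = R$25.95 per share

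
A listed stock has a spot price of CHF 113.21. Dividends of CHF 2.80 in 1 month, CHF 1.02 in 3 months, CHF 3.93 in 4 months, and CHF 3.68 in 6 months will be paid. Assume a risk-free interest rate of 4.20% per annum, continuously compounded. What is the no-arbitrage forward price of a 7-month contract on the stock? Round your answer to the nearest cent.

CHF 104.46

PV(dividends) I = 2.80·e^(−0.0420·1/12) + 1.02·e^(−0.0420·3/12) + 3.93·e^(−0.0420·4/12) + 3.68·e^(−0.0420·6/12)
I = 2.7902 + 1.0093 + 3.8754 + 3.6035 = 11.2784
F = (S − I)·e^(rT) = (113.21 − 11.2784) · e^(0.0420·7/12)
= 101.9316 · e^0.024500 = 101.9316 × 1.024803 = CHF 104.46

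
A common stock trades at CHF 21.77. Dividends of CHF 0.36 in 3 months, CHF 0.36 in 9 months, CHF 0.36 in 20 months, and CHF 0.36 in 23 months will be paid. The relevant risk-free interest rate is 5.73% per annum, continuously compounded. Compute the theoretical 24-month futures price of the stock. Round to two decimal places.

PV(dividends) I = 0.36·e^(−0.0573·3/12) + 0.36·e^(−0.0573·9/12) + 0.36·e^(−0.0573·20/12) + 0.36·e^(−0.0573·23/12)
I = 0.3549 + 0.3449 + 0.3272 + 0.3226 = 1.3496
F = (S − I)·e^(rT) = (21.77 − 1.3496) · e^(0.0573·24/12)
= 20.4204 · e^0.114600 = 20.4204 × 1.121425 = CHF 22.90

CHF 22.90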